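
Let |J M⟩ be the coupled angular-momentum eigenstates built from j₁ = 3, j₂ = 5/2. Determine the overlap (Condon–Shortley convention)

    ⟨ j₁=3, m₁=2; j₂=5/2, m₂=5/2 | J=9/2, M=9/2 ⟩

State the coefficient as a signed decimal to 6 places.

−√(5/11) = -0.674200

triangle: 1!*5!*4!/11! = 2880/39916800
(j±m)!: 5!*1!*5!*0!*9!*0! = 5225472000
prefactor² = (2J+1)*Δ*N² = 41472000/11
  k=1: −1/(1!*0!*0!*4!*5!*0!) = -1/2880
Σ = -1/2880  ⇒  CG² = 41472000/11*(-1/2880)² = 5/11
CG = −√(5/11) = -0.674200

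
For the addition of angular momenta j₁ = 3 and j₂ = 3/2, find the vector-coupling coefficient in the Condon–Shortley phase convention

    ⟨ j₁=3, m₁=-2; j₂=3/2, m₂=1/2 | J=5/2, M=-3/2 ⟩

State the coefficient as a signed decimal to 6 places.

j₁+j₂−J=2  J+j₁−j₂=4  J−j₁+j₂=1  j₁+j₂+J+1=8
(j₁±m₁, j₂±m₂, J±M) = (1,5,2,1,1,4)
P² = 288/7
sum k=1..2:
  [1] −1/24 = -1/24
  [2] +1/12 = 1/12
S = 1/24
C² = P²·S² = 1/14 ; C = +0.267261

+0.267261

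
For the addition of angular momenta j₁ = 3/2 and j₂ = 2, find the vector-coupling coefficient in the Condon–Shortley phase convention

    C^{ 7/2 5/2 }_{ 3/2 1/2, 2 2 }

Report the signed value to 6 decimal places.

j₁+j₂−J=0  J+j₁−j₂=3  J−j₁+j₂=4  j₁+j₂+J+1=8
(j₁±m₁, j₂±m₂, J±M) = (2,1,4,0,6,1)
P² = 6912/7
sum k=0..0:
  [0] +1/48 = 1/48
S = 1/48
C² = P²·S² = 3/7 ; C = +0.654654

+0.654654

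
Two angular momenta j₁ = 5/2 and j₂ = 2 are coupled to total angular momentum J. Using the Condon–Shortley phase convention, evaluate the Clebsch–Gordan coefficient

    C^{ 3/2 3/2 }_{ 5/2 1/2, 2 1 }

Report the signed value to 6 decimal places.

j₁+j₂−J=3  J+j₁−j₂=2  J−j₁+j₂=1  j₁+j₂+J+1=7
(j₁±m₁, j₂±m₂, J±M) = (3,2,3,1,3,0)
P² = 144/35
sum k=2..2:
  [2] +1/4 = 1/4
S = 1/4
C² = P²·S² = 9/35 ; C = +0.507093

+0.507093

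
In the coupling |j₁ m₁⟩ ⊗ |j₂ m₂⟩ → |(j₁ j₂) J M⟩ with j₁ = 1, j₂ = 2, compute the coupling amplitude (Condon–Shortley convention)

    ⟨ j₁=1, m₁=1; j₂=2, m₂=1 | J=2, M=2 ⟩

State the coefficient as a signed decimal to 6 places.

j₁+j₂−J=1  J+j₁−j₂=1  J−j₁+j₂=3  j₁+j₂+J+1=6
(j₁±m₁, j₂±m₂, J±M) = (2,0,3,1,4,0)
P² = 12
sum k=0..0:
  [0] +1/6 = 1/6
S = 1/6
C² = P²·S² = 1/3 ; C = +0.577350

+√(1/3) = +0.577350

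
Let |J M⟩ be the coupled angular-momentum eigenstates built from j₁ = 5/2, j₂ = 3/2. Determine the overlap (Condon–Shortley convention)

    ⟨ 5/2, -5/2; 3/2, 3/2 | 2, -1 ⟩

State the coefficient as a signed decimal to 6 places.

triangle: 2!*3!*1!/7! = 12/5040
(j±m)!: 0!*5!*3!*0!*1!*3! = 4320
prefactor² = (2J+1)*Δ*N² = 360/7
  k=2: +1/(2!*0!*3!*1!*0!*0!) = 1/12
Σ = 1/12  ⇒  CG² = 360/7*1/12² = 5/14
CG = +√(5/14) = +0.597614

+√(5/14) ≈ +0.597614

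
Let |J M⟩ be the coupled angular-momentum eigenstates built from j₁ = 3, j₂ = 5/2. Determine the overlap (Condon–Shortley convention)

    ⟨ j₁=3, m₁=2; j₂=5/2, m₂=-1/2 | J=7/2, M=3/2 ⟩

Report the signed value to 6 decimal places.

+√(2/21) = +0.308607

√[8·2!4!3!/10! · 5!1!2!3!5!2!] = √(1536/7)
  +(−1)^0/∏(0,2,1,2,3,1)! = 1/24  (running 1/24)
  +(−1)^1/∏(1,1,0,1,4,2)! = -1/48  (running 1/48)
⟨..|..⟩ = √(1536/7)·(1/48) = +0.308607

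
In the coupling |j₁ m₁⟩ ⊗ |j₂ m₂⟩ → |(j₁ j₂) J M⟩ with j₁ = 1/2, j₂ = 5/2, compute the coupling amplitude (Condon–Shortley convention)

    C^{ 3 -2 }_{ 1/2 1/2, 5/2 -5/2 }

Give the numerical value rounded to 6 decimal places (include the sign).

+0.408248

triangle: 0!×1!×5!/7! = 120/5040
(j±m)!: 1!×0!×0!×5!×1!×5! = 14400
prefactor² = (2J+1)×Δ×N² = 2400
  k=0: +1/(0!×0!×0!×0!×1!×5!) = 1/120
Σ = 1/120  ⇒  CG² = 2400×1/120² = 1/6
CG = +√(1/6) = +0.408248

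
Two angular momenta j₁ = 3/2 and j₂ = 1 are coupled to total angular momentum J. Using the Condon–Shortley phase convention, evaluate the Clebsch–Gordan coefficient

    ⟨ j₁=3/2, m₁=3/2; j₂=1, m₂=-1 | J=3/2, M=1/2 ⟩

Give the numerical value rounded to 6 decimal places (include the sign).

+0.632456

√[4·1!2!1!/5! · 3!0!0!2!2!1!] = √(8/5)
  +(−1)^0/∏(0,1,0,0,2,1)! = 1/2  (running 1/2)
⟨..|..⟩ = √(8/5)·(1/2) = +0.632456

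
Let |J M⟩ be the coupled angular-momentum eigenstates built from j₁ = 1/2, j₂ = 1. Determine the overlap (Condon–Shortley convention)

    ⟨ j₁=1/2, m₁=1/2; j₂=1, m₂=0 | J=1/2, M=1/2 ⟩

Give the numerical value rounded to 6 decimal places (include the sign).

+√(1/3) ≈ +0.577350

√[2·1!0!1!/3! · 1!0!1!1!1!0!] = √(1/3)
  +(−1)^0/∏(0,1,0,1,0,0)! = 1  (running 1)
⟨..|..⟩ = √(1/3)·(1) = +0.577350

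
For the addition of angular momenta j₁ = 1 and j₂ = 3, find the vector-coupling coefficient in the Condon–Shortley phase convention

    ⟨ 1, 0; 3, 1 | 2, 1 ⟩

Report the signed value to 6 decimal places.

triangle: 2!·0!·4!/7! = 48/5040
(j±m)!: 1!·1!·4!·2!·3!·1! = 288
prefactor² = (2J+1)·Δ·N² = 96/7
  k=1: −1/(1!·1!·0!·3!·0!·1!) = -1/6
Σ = -1/6  ⇒  CG² = 96/7·(-1/6)² = 8/21
CG = −√(8/21) = -0.617213

-0.617213  (= −√(8/21))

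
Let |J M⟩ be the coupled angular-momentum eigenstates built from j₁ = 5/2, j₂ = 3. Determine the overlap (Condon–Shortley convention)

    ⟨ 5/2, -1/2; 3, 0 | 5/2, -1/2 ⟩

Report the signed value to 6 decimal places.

+0.276026

√[6·3!2!3!/9! · 2!3!3!3!2!3!] = √(216/35)
  +(−1)^1/∏(1,2,2,2,0,1)! = -1/8  (running -1/8)
  +(−1)^2/∏(2,1,1,1,1,2)! = 1/4  (running 1/8)
  +(−1)^3/∏(3,0,0,0,2,3)! = -1/72  (running 1/9)
⟨..|..⟩ = √(216/35)·(1/9) = +0.276026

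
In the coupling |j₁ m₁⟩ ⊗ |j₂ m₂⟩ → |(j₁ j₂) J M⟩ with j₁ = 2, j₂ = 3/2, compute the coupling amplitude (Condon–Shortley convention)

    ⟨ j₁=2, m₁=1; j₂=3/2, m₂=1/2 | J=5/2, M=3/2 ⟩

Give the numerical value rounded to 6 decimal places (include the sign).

j₁+j₂−J=1  J+j₁−j₂=3  J−j₁+j₂=2  j₁+j₂+J+1=7
(j₁±m₁, j₂±m₂, J±M) = (3,1,2,1,4,1)
P² = 144/35
sum k=0..1:
  [0] +1/4 = 1/4
  [1] −1/6 = -1/6
S = 1/12
C² = P²·S² = 1/35 ; C = +0.169031

+√(1/35) = +0.169031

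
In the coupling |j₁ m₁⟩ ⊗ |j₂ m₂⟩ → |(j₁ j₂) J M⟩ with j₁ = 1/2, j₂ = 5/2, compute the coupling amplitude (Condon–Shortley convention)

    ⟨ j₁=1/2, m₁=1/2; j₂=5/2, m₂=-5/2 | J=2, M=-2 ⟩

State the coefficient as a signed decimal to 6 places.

+√(5/6) = +0.912871

j₁+j₂−J=1  J+j₁−j₂=0  J−j₁+j₂=4  j₁+j₂+J+1=6
(j₁±m₁, j₂±m₂, J±M) = (1,0,0,5,0,4)
P² = 480
sum k=0..0:
  [0] +1/24 = 1/24
S = 1/24
C² = P²·S² = 5/6 ; C = +0.912871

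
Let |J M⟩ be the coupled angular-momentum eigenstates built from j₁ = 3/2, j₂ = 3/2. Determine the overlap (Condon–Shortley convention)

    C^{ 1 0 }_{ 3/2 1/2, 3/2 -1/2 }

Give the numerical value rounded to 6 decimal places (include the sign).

−√(1/20) = -0.223607

√[3·2!1!1!/5! · 2!1!1!2!1!1!] = √(1/5)
  +(−1)^0/∏(0,2,1,1,0,0)! = 1/2  (running 1/2)
  +(−1)^1/∏(1,1,0,0,1,1)! = -1  (running -1/2)
⟨..|..⟩ = √(1/5)·(-1/2) = -0.223607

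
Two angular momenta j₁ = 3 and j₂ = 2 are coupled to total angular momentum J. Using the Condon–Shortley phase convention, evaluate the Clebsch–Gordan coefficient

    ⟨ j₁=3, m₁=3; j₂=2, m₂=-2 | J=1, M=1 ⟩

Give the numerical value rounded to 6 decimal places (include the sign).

j₁+j₂−J=4  J+j₁−j₂=2  J−j₁+j₂=0  j₁+j₂+J+1=7
(j₁±m₁, j₂±m₂, J±M) = (6,0,0,4,2,0)
P² = 6912/7
sum k=0..0:
  [0] +1/48 = 1/48
S = 1/48
C² = P²·S² = 3/7 ; C = +0.654654

+0.654654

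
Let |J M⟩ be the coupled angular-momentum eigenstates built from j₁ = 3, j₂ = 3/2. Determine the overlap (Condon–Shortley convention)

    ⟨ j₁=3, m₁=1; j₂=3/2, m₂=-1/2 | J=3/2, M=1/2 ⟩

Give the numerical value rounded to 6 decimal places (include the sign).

triangle: 3!×3!×0!/7! = 36/5040
(j±m)!: 4!×2!×1!×2!×2!×1! = 192
prefactor² = (2J+1)×Δ×N² = 192/35
  k=1: −1/(1!×2!×1!×0!×2!×0!) = -1/4
Σ = -1/4  ⇒  CG² = 192/35×(-1/4)² = 12/35
CG = −√(12/35) = -0.585540

−√(12/35) ≈ -0.585540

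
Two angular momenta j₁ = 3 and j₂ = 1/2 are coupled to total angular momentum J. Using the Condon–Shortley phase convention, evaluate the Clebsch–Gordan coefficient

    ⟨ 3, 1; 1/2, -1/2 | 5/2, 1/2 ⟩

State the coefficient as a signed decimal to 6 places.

+0.755929  (= +√(4/7))

j₁+j₂−J=1  J+j₁−j₂=5  J−j₁+j₂=0  j₁+j₂+J+1=7
(j₁±m₁, j₂±m₂, J±M) = (4,2,0,1,3,2)
P² = 576/7
sum k=0..0:
  [0] +1/12 = 1/12
S = 1/12
C² = P²·S² = 4/7 ; C = +0.755929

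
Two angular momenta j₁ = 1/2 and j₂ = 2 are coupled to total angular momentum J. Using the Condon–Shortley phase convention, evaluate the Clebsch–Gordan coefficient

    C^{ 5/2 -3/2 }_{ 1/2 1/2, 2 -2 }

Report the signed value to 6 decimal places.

+0.447214  (= +√(1/5))

√[6·0!1!4!/6! · 1!0!0!4!1!4!] = √(576/5)
  +(−1)^0/∏(0,0,0,0,1,4)! = 1/24  (running 1/24)
⟨..|..⟩ = √(576/5)·(1/24) = +0.447214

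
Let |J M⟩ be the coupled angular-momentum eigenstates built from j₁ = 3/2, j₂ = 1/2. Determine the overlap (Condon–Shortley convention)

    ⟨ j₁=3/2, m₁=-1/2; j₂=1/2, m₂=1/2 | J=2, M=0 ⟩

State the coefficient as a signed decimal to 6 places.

+0.707107

√[5·0!3!1!/5! · 1!2!1!0!2!2!] = √(2)
  +(−1)^0/∏(0,0,2,1,1,0)! = 1/2  (running 1/2)
⟨..|..⟩ = √(2)·(1/2) = +0.707107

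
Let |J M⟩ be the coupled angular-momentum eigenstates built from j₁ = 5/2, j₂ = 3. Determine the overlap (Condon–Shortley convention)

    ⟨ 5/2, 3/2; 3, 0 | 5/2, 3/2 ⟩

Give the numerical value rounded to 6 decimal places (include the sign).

-0.483046

√[6·3!2!3!/9! · 4!1!3!3!4!1!] = √(864/35)
  +(−1)^0/∏(0,3,1,3,1,0)! = 1/36  (running 1/36)
  +(−1)^1/∏(1,2,0,2,2,1)! = -1/8  (running -7/72)
⟨..|..⟩ = √(864/35)·(-7/72) = -0.483046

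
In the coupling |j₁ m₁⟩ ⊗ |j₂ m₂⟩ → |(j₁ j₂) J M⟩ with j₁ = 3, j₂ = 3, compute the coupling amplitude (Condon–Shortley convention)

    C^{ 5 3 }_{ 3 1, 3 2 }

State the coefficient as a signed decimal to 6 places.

−√(1/6) ≈ -0.408248

triangle: 1!×5!×5!/12! = 14400/479001600
(j±m)!: 4!×2!×5!×1!×8!×2! = 464486400
prefactor² = (2J+1)×Δ×N² = 153600
  k=0: +1/(0!×1!×2!×5!×3!×0!) = 1/1440
  k=1: −1/(1!×0!×1!×4!×4!×1!) = -1/576
Σ = -1/960  ⇒  CG² = 153600×(-1/960)² = 1/6
CG = −√(1/6) = -0.408248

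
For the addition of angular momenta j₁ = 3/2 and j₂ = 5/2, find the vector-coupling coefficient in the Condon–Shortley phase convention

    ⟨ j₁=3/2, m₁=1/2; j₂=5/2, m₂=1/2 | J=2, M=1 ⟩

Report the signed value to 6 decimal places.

−√(25/84) = -0.545545

triangle: 2!·1!·3!/7! = 12/5040
(j±m)!: 2!·1!·3!·2!·3!·1! = 144
prefactor² = (2J+1)·Δ·N² = 12/7
  k=0: +1/(0!·2!·1!·3!·0!·0!) = 1/12
  k=1: −1/(1!·1!·0!·2!·1!·1!) = -1/2
Σ = -5/12  ⇒  CG² = 12/7·(-5/12)² = 25/84
CG = −√(25/84) = -0.545545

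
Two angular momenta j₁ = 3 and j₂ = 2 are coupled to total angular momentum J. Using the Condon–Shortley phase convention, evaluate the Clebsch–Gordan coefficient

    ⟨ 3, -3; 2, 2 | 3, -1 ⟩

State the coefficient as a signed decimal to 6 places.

j₁+j₂−J=2  J+j₁−j₂=4  J−j₁+j₂=2  j₁+j₂+J+1=9
(j₁±m₁, j₂±m₂, J±M) = (0,6,4,0,2,4)
P² = 1536
sum k=2..2:
  [2] +1/96 = 1/96
S = 1/96
C² = P²·S² = 1/6 ; C = +0.408248

+√(1/6) ≈ +0.408248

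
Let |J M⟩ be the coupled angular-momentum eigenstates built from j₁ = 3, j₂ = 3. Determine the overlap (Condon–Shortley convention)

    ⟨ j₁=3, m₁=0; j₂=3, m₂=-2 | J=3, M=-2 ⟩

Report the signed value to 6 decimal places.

√[7·3!3!3!/10! · 3!3!1!5!1!5!] = √(216)
  +(−1)^0/∏(0,3,3,1,0,2)! = 1/72  (running 1/72)
  +(−1)^1/∏(1,2,2,0,1,3)! = -1/24  (running -1/36)
⟨..|..⟩ = √(216)·(-1/36) = -0.408248

−√(1/6) = -0.408248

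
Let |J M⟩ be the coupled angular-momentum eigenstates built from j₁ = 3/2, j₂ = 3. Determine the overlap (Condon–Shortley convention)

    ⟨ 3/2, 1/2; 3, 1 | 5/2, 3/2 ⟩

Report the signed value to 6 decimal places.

√[6·2!1!4!/8! · 2!1!4!2!4!1!] = √(576/35)
  +(−1)^0/∏(0,2,1,4,0,0)! = 1/48  (running 1/48)
  +(−1)^1/∏(1,1,0,3,1,1)! = -1/6  (running -7/48)
⟨..|..⟩ = √(576/35)·(-7/48) = -0.591608

-0.591608  (= −√(7/20))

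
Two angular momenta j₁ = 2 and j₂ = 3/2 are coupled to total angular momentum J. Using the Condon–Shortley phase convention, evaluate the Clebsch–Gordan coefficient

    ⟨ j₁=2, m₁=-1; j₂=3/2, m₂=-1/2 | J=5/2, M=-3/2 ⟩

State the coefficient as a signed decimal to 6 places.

√[6·1!3!2!/7! · 1!3!1!2!1!4!] = √(144/35)
  +(−1)^0/∏(0,1,3,1,0,1)! = 1/6  (running 1/6)
  +(−1)^1/∏(1,0,2,0,1,2)! = -1/4  (running -1/12)
⟨..|..⟩ = √(144/35)·(-1/12) = -0.169031

−√(1/35) = -0.169031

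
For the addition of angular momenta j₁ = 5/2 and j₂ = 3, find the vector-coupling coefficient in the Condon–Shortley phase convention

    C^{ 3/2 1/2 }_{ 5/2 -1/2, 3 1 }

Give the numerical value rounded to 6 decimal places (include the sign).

−√(1/105) ≈ -0.097590

j₁+j₂−J=4  J+j₁−j₂=1  J−j₁+j₂=2  j₁+j₂+J+1=8
(j₁±m₁, j₂±m₂, J±M) = (2,3,4,2,2,1)
P² = 192/35
sum k=2..3:
  [2] +1/8 = 1/8
  [3] −1/6 = -1/6
S = -1/24
C² = P²·S² = 1/105 ; C = -0.097590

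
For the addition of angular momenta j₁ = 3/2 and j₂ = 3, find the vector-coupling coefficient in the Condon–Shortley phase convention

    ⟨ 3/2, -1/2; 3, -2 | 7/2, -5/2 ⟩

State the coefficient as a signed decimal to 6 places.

+√(1/7) = +0.377964

√[8·1!2!5!/9! · 1!2!1!5!1!6!] = √(6400/7)
  +(−1)^0/∏(0,1,2,1,0,4)! = 1/48  (running 1/48)
  +(−1)^1/∏(1,0,1,0,1,5)! = -1/120  (running 1/80)
⟨..|..⟩ = √(6400/7)·(1/80) = +0.377964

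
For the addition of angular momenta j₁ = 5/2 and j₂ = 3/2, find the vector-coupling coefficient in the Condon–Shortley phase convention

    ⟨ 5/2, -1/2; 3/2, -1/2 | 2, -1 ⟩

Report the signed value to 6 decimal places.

-0.545545

triangle: 2!*3!*1!/7! = 12/5040
(j±m)!: 2!*3!*1!*2!*1!*3! = 144
prefactor² = (2J+1)*Δ*N² = 12/7
  k=0: +1/(0!*2!*3!*1!*0!*0!) = 1/12
  k=1: −1/(1!*1!*2!*0!*1!*1!) = -1/2
Σ = -5/12  ⇒  CG² = 12/7*(-5/12)² = 25/84
CG = −√(25/84) = -0.545545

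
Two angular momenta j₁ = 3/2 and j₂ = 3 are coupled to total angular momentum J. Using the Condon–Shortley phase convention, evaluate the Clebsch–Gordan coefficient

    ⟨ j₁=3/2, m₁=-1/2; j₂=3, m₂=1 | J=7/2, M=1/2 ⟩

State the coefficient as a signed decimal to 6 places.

√[8·1!2!5!/9! · 1!2!4!2!4!3!] = √(512/7)
  +(−1)^0/∏(0,1,2,4,0,1)! = 1/48  (running 1/48)
  +(−1)^1/∏(1,0,1,3,1,2)! = -1/12  (running -1/16)
⟨..|..⟩ = √(512/7)·(-1/16) = -0.534522

−√(2/7) = -0.534522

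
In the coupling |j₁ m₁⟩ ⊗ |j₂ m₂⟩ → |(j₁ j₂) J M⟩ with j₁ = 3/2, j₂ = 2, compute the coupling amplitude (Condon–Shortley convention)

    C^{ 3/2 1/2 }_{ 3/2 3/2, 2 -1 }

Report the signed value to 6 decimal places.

√[4·2!1!2!/6! · 3!0!1!3!2!1!] = √(8/5)
  +(−1)^0/∏(0,2,0,1,1,1)! = 1/2  (running 1/2)
⟨..|..⟩ = √(8/5)·(1/2) = +0.632456

+√(2/5) = +0.632456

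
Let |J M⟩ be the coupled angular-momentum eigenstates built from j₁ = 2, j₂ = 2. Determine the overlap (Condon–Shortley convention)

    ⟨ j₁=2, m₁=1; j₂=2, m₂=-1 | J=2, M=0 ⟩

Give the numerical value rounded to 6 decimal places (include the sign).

√[5·2!2!2!/7! · 3!1!1!3!2!2!] = √(8/7)
  +(−1)^0/∏(0,2,1,1,1,1)! = 1/2  (running 1/2)
  +(−1)^1/∏(1,1,0,0,2,2)! = -1/4  (running 1/4)
⟨..|..⟩ = √(8/7)·(1/4) = +0.267261

+0.267261  (= +√(1/14))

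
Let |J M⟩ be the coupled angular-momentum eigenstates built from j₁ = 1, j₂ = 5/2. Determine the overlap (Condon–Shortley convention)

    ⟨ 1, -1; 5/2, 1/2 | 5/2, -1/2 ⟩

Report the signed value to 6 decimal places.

triangle: 1!·1!·4!/7! = 24/5040
(j±m)!: 0!·2!·3!·2!·2!·3! = 288
prefactor² = (2J+1)·Δ·N² = 288/35
  k=1: −1/(1!·0!·1!·2!·0!·2!) = -1/4
Σ = -1/4  ⇒  CG² = 288/35·(-1/4)² = 18/35
CG = −√(18/35) = -0.717137

−√(18/35) ≈ -0.717137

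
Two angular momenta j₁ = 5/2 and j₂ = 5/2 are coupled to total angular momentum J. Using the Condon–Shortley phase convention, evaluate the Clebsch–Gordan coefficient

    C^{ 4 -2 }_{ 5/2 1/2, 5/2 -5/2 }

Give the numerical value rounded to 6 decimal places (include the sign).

√[9·1!4!4!/10! · 3!2!0!5!2!6!] = √(20736/7)
  +(−1)^0/∏(0,1,2,0,2,4)! = 1/96  (running 1/96)
⟨..|..⟩ = √(20736/7)·(1/96) = +0.566947

+√(9/28) ≈ +0.566947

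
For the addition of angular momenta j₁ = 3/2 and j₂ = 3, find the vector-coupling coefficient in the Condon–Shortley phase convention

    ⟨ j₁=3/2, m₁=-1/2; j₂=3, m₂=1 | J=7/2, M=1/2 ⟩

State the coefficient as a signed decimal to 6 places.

−√(2/7) ≈ -0.534522

j₁+j₂−J=1  J+j₁−j₂=2  J−j₁+j₂=5  j₁+j₂+J+1=9
(j₁±m₁, j₂±m₂, J±M) = (1,2,4,2,4,3)
P² = 512/7
sum k=0..1:
  [0] +1/48 = 1/48
  [1] −1/12 = -1/12
S = -1/16
C² = P²·S² = 2/7 ; C = -0.534522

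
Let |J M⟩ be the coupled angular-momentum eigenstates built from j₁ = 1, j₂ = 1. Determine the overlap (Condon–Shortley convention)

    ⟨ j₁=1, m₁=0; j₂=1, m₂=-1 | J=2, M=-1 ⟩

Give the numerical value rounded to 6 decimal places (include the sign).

√[5·0!2!2!/5! · 1!1!0!2!1!3!] = √(2)
  +(−1)^0/∏(0,0,1,0,1,2)! = 1/2  (running 1/2)
⟨..|..⟩ = √(2)·(1/2) = +0.707107

+0.707107  (= +√(1/2))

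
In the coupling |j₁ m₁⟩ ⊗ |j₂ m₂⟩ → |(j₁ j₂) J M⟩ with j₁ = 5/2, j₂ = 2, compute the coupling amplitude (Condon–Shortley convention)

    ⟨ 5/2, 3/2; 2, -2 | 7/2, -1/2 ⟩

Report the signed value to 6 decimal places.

triangle: 1!·4!·3!/9! = 144/362880
(j±m)!: 4!·1!·0!·4!·3!·4! = 82944
prefactor² = (2J+1)·Δ·N² = 9216/35
  k=0: +1/(0!·1!·1!·0!·3!·3!) = 1/36
Σ = 1/36  ⇒  CG² = 9216/35·1/36² = 64/315
CG = +√(64/315) = +0.450749

+0.450749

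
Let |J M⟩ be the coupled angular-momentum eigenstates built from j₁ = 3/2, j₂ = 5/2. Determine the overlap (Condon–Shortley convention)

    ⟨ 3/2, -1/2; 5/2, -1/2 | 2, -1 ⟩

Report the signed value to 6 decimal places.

−√(25/84) ≈ -0.545545

triangle: 2!·1!·3!/7! = 12/5040
(j±m)!: 1!·2!·2!·3!·1!·3! = 144
prefactor² = (2J+1)·Δ·N² = 12/7
  k=1: −1/(1!·1!·1!·1!·0!·2!) = -1/2
  k=2: +1/(2!·0!·0!·0!·1!·3!) = 1/12
Σ = -5/12  ⇒  CG² = 12/7·(-5/12)² = 25/84
CG = −√(25/84) = -0.545545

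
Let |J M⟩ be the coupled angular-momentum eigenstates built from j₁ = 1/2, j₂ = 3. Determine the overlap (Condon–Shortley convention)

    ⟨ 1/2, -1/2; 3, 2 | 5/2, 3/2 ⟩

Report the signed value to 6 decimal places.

√[6·1!0!5!/7! · 0!1!5!1!4!1!] = √(2880/7)
  +(−1)^1/∏(1,0,0,4,0,1)! = -1/24  (running -1/24)
⟨..|..⟩ = √(2880/7)·(-1/24) = -0.845154

-0.845154  (= −√(5/7))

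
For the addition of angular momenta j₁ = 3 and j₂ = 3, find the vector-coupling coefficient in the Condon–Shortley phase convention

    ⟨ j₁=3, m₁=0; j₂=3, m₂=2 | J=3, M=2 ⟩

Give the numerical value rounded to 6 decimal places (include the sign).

j₁+j₂−J=3  J+j₁−j₂=3  J−j₁+j₂=3  j₁+j₂+J+1=10
(j₁±m₁, j₂±m₂, J±M) = (3,3,5,1,5,1)
P² = 216
sum k=2..3:
  [2] +1/24 = 1/24
  [3] −1/72 = -1/72
S = 1/36
C² = P²·S² = 1/6 ; C = +0.408248

+0.408248  (= +√(1/6))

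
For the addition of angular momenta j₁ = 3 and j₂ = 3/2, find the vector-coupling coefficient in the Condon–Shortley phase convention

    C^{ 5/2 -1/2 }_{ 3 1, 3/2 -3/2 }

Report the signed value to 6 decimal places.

triangle: 2!·4!·1!/8! = 48/40320
(j±m)!: 4!·2!·0!·3!·2!·3! = 3456
prefactor² = (2J+1)·Δ·N² = 864/35
  k=0: +1/(0!·2!·2!·0!·2!·1!) = 1/8
Σ = 1/8  ⇒  CG² = 864/35·1/8² = 27/70
CG = +√(27/70) = +0.621059

+0.621059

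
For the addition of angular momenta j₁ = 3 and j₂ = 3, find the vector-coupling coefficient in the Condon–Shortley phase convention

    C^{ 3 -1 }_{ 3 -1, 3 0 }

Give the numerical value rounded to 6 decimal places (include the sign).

j₁+j₂−J=3  J+j₁−j₂=3  J−j₁+j₂=3  j₁+j₂+J+1=10
(j₁±m₁, j₂±m₂, J±M) = (2,4,3,3,2,4)
P² = 864/25
sum k=1..3:
  [1] −1/24 = -1/24
  [2] +1/8 = 1/8
  [3] −1/72 = -1/72
S = 5/72
C² = P²·S² = 1/6 ; C = +0.408248

+0.408248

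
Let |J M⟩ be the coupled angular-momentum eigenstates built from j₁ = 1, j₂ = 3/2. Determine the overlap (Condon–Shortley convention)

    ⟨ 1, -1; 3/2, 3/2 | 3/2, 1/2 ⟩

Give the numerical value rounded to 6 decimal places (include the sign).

−√(2/5) = -0.632456

triangle: 1!·1!·2!/5! = 2/120
(j±m)!: 0!·2!·3!·0!·2!·1! = 24
prefactor² = (2J+1)·Δ·N² = 8/5
  k=1: −1/(1!·0!·1!·2!·0!·0!) = -1/2
Σ = -1/2  ⇒  CG² = 8/5·(-1/2)² = 2/5
CG = −√(2/5) = -0.632456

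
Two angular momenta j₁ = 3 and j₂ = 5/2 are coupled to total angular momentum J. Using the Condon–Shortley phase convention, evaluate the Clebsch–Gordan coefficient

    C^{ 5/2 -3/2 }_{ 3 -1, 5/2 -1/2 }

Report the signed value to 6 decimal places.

+√(1/35) = +0.169031

j₁+j₂−J=3  J+j₁−j₂=3  J−j₁+j₂=2  j₁+j₂+J+1=9
(j₁±m₁, j₂±m₂, J±M) = (2,4,2,3,1,4)
P² = 576/35
sum k=1..2:
  [1] −1/12 = -1/12
  [2] +1/8 = 1/8
S = 1/24
C² = P²·S² = 1/35 ; C = +0.169031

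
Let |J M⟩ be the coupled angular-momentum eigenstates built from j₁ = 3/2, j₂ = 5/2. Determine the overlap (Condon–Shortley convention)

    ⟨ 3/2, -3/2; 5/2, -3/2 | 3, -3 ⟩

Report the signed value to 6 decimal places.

triangle: 1!×2!×4!/8! = 48/40320
(j±m)!: 0!×3!×1!×4!×0!×6! = 103680
prefactor² = (2J+1)×Δ×N² = 864
  k=1: −1/(1!×0!×2!×0!×0!×4!) = -1/48
Σ = -1/48  ⇒  CG² = 864×(-1/48)² = 3/8
CG = −√(3/8) = -0.612372

-0.612372  (= −√(3/8))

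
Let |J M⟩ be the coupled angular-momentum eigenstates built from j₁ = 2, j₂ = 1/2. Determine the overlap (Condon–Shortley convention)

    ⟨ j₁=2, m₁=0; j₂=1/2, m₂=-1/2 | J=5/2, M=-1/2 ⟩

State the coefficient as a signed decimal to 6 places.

triangle: 0!×4!×1!/6! = 24/720
(j±m)!: 2!×2!×0!×1!×2!×3! = 48
prefactor² = (2J+1)×Δ×N² = 48/5
  k=0: +1/(0!×0!×2!×0!×2!×1!) = 1/4
Σ = 1/4  ⇒  CG² = 48/5×1/4² = 3/5
CG = +√(3/5) = +0.774597

+√(3/5) ≈ +0.774597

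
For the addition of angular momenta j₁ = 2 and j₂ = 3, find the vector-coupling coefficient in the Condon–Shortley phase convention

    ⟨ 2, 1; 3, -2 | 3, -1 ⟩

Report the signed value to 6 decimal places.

+0.500000  (= +√(1/4))

√[7·2!2!4!/9! · 3!1!1!5!2!4!] = √(64)
  +(−1)^0/∏(0,2,1,1,1,3)! = 1/12  (running 1/12)
  +(−1)^1/∏(1,1,0,0,2,4)! = -1/48  (running 1/16)
⟨..|..⟩ = √(64)·(1/16) = +0.500000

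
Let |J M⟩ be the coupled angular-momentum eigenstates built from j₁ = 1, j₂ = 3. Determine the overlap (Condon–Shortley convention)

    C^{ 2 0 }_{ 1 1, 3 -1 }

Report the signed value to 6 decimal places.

+0.534522  (= +√(2/7))

j₁+j₂−J=2  J+j₁−j₂=0  J−j₁+j₂=4  j₁+j₂+J+1=7
(j₁±m₁, j₂±m₂, J±M) = (2,0,2,4,2,2)
P² = 128/7
sum k=0..0:
  [0] +1/8 = 1/8
S = 1/8
C² = P²·S² = 2/7 ; C = +0.534522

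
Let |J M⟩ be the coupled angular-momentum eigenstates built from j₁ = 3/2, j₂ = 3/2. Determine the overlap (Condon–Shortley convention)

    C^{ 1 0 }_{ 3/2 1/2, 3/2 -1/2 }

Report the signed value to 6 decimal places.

-0.223607

triangle: 2!·1!·1!/5! = 2/120
(j±m)!: 2!·1!·1!·2!·1!·1! = 4
prefactor² = (2J+1)·Δ·N² = 1/5
  k=0: +1/(0!·2!·1!·1!·0!·0!) = 1/2
  k=1: −1/(1!·1!·0!·0!·1!·1!) = -1
Σ = -1/2  ⇒  CG² = 1/5·(-1/2)² = 1/20
CG = −√(1/20) = -0.223607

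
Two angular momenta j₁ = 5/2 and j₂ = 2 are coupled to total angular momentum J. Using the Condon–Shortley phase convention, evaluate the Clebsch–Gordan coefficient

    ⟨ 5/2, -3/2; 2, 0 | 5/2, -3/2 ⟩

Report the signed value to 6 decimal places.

-0.119523

triangle: 2!×3!×2!/8! = 24/40320
(j±m)!: 1!×4!×2!×2!×1!×4! = 2304
prefactor² = (2J+1)×Δ×N² = 288/35
  k=1: −1/(1!×1!×3!×1!×0!×1!) = -1/6
  k=2: +1/(2!×0!×2!×0!×1!×2!) = 1/8
Σ = -1/24  ⇒  CG² = 288/35×(-1/24)² = 1/70
CG = −√(1/70) = -0.119523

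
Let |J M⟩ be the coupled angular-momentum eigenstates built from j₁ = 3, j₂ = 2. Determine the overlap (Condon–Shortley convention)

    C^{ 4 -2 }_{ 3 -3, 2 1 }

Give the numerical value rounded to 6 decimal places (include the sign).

−√(27/140) ≈ -0.439155

triangle: 1!*5!*3!/10! = 720/3628800
(j±m)!: 0!*6!*3!*1!*2!*6! = 6220800
prefactor² = (2J+1)*Δ*N² = 77760/7
  k=1: −1/(1!*0!*5!*2!*0!*1!) = -1/240
Σ = -1/240  ⇒  CG² = 77760/7*(-1/240)² = 27/140
CG = −√(27/140) = -0.439155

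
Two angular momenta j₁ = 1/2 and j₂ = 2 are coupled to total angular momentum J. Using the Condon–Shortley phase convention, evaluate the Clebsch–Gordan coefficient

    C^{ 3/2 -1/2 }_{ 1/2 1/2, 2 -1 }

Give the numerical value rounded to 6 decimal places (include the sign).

+0.774597  (= +√(3/5))

j₁+j₂−J=1  J+j₁−j₂=0  J−j₁+j₂=3  j₁+j₂+J+1=5
(j₁±m₁, j₂±m₂, J±M) = (1,0,1,3,1,2)
P² = 12/5
sum k=0..0:
  [0] +1/2 = 1/2
S = 1/2
C² = P²·S² = 3/5 ; C = +0.774597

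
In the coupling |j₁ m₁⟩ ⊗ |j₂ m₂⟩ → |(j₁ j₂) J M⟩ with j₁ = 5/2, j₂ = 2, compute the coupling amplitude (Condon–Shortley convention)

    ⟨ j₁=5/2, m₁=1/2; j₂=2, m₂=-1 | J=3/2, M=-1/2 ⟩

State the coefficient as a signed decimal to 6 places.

-0.487950  (= −√(5/21))

√[4·3!2!1!/7! · 3!2!1!3!1!2!] = √(48/35)
  +(−1)^0/∏(0,3,2,1,0,0)! = 1/12  (running 1/12)
  +(−1)^1/∏(1,2,1,0,1,1)! = -1/2  (running -5/12)
⟨..|..⟩ = √(48/35)·(-5/12) = -0.487950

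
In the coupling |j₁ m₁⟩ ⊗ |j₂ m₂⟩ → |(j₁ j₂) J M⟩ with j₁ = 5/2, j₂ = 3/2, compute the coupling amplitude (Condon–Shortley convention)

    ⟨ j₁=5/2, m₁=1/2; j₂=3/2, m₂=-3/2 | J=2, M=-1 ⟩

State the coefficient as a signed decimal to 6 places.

√[5·2!3!1!/7! · 3!2!0!3!1!3!] = √(36/7)
  +(−1)^0/∏(0,2,2,0,1,1)! = 1/4  (running 1/4)
⟨..|..⟩ = √(36/7)·(1/4) = +0.566947

+0.566947  (= +√(9/28))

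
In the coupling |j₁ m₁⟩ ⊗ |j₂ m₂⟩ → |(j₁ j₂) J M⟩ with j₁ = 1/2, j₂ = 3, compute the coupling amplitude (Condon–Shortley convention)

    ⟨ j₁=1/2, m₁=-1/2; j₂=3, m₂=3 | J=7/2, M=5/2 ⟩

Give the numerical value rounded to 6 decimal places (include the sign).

triangle: 0!×1!×6!/8! = 720/40320
(j±m)!: 0!×1!×6!×0!×6!×1! = 518400
prefactor² = (2J+1)×Δ×N² = 518400/7
  k=0: +1/(0!×0!×1!×6!×0!×0!) = 1/720
Σ = 1/720  ⇒  CG² = 518400/7×1/720² = 1/7
CG = +√(1/7) = +0.377964

+√(1/7) ≈ +0.377964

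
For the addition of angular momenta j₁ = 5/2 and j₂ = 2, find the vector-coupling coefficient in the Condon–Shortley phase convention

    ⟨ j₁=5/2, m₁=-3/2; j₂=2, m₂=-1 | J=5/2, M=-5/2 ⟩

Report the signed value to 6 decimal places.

-0.654654  (= −√(3/7))

√[6·2!3!2!/8! · 1!4!1!3!0!5!] = √(432/7)
  +(−1)^1/∏(1,1,3,0,0,2)! = -1/12  (running -1/12)
⟨..|..⟩ = √(432/7)·(-1/12) = -0.654654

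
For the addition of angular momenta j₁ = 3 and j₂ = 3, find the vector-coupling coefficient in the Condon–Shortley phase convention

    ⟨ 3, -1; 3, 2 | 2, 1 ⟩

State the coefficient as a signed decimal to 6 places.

√[5·4!2!2!/9! · 2!4!5!1!3!1!] = √(320/7)
  +(−1)^3/∏(3,1,1,2,1,0)! = -1/12  (running -1/12)
  +(−1)^4/∏(4,0,0,1,2,1)! = 1/48  (running -1/16)
⟨..|..⟩ = √(320/7)·(-1/16) = -0.422577

-0.422577  (= −√(5/28))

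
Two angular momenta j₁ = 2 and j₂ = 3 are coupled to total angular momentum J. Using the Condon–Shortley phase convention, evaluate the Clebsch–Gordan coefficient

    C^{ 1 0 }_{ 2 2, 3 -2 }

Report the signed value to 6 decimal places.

+0.377964

√[3·4!0!2!/7! · 4!0!1!5!1!1!] = √(576/7)
  +(−1)^0/∏(0,4,0,1,0,1)! = 1/24  (running 1/24)
⟨..|..⟩ = √(576/7)·(1/24) = +0.377964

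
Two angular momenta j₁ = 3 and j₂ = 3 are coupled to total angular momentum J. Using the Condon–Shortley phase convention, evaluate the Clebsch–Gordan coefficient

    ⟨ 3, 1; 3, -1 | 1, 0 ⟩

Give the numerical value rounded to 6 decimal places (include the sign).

√[3·5!1!1!/8! · 4!2!2!4!1!1!] = √(144/7)
  +(−1)^1/∏(1,4,1,1,0,0)! = -1/24  (running -1/24)
  +(−1)^2/∏(2,3,0,0,1,1)! = 1/12  (running 1/24)
⟨..|..⟩ = √(144/7)·(1/24) = +0.188982

+√(1/28) ≈ +0.188982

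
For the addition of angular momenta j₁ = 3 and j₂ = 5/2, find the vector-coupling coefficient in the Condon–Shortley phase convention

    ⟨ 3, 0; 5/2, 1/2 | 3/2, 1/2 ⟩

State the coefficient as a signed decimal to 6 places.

j₁+j₂−J=4  J+j₁−j₂=2  J−j₁+j₂=1  j₁+j₂+J+1=8
(j₁±m₁, j₂±m₂, J±M) = (3,3,3,2,2,1)
P² = 144/35
sum k=2..3:
  [2] +1/4 = 1/4
  [3] −1/12 = -1/12
S = 1/6
C² = P²·S² = 4/35 ; C = +0.338062

+√(4/35) = +0.338062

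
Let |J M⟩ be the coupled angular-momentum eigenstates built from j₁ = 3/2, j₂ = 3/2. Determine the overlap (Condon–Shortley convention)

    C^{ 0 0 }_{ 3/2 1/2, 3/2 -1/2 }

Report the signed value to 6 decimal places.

-0.500000  (= −√(1/4))

√[1·3!0!0!/4! · 2!1!1!2!0!0!] = √(1)
  +(−1)^1/∏(1,2,0,0,0,0)! = -1/2  (running -1/2)
⟨..|..⟩ = √(1)·(-1/2) = -0.500000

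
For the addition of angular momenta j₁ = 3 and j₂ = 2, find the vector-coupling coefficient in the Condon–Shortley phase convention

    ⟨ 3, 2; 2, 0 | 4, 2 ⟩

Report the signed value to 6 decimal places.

triangle: 1!×5!×3!/10! = 720/3628800
(j±m)!: 5!×1!×2!×2!×6!×2! = 691200
prefactor² = (2J+1)×Δ×N² = 8640/7
  k=0: +1/(0!×1!×1!×2!×4!×1!) = 1/48
  k=1: −1/(1!×0!×0!×1!×5!×2!) = -1/240
Σ = 1/60  ⇒  CG² = 8640/7×1/60² = 12/35
CG = +√(12/35) = +0.585540

+√(12/35) ≈ +0.585540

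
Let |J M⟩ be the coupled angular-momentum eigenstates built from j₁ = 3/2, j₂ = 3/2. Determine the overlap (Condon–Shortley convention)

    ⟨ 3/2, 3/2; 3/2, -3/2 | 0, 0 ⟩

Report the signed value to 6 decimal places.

triangle: 3!*0!*0!/4! = 6/24
(j±m)!: 3!*0!*0!*3!*0!*0! = 36
prefactor² = (2J+1)*Δ*N² = 9
  k=0: +1/(0!*3!*0!*0!*0!*0!) = 1/6
Σ = 1/6  ⇒  CG² = 9*1/6² = 1/4
CG = +√(1/4) = +0.500000

+0.500000  (= +√(1/4))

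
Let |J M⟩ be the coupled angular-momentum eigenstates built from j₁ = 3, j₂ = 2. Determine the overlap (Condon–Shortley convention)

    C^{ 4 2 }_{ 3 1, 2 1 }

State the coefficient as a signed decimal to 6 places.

-0.188982

triangle: 1!*5!*3!/10! = 720/3628800
(j±m)!: 4!*2!*3!*1!*6!*2! = 414720
prefactor² = (2J+1)*Δ*N² = 5184/7
  k=0: +1/(0!*1!*2!*3!*3!*0!) = 1/72
  k=1: −1/(1!*0!*1!*2!*4!*1!) = -1/48
Σ = -1/144  ⇒  CG² = 5184/7*(-1/144)² = 1/28
CG = −√(1/28) = -0.188982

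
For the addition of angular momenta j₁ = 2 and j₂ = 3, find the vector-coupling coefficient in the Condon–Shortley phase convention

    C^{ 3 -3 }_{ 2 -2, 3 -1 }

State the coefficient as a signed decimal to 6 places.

+√(1/6) = +0.408248

triangle: 2!*2!*4!/9! = 96/362880
(j±m)!: 0!*4!*2!*4!*0!*6! = 829440
prefactor² = (2J+1)*Δ*N² = 1536
  k=2: +1/(2!*0!*2!*0!*0!*4!) = 1/96
Σ = 1/96  ⇒  CG² = 1536*1/96² = 1/6
CG = +√(1/6) = +0.408248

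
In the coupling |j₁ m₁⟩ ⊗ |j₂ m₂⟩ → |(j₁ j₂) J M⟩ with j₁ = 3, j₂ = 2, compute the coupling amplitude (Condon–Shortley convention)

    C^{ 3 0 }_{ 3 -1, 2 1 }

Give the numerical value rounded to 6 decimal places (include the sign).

√[7·2!4!2!/9! · 2!4!3!1!3!3!] = √(96/5)
  +(−1)^1/∏(1,1,3,2,1,0)! = -1/12  (running -1/12)
  +(−1)^2/∏(2,0,2,1,2,1)! = 1/8  (running 1/24)
⟨..|..⟩ = √(96/5)·(1/24) = +0.182574

+√(1/30) = +0.182574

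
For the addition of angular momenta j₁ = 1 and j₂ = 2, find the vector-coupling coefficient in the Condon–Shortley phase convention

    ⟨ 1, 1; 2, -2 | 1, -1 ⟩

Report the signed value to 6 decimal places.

j₁+j₂−J=2  J+j₁−j₂=0  J−j₁+j₂=2  j₁+j₂+J+1=5
(j₁±m₁, j₂±m₂, J±M) = (2,0,0,4,0,2)
P² = 48/5
sum k=0..0:
  [0] +1/4 = 1/4
S = 1/4
C² = P²·S² = 3/5 ; C = +0.774597

+0.774597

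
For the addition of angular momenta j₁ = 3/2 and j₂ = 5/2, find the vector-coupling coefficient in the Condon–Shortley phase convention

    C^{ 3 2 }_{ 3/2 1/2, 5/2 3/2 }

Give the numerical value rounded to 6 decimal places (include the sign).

triangle: 1!*2!*4!/8! = 48/40320
(j±m)!: 2!*1!*4!*1!*5!*1! = 5760
prefactor² = (2J+1)*Δ*N² = 48
  k=0: +1/(0!*1!*1!*4!*1!*0!) = 1/24
  k=1: −1/(1!*0!*0!*3!*2!*1!) = -1/12
Σ = -1/24  ⇒  CG² = 48*(-1/24)² = 1/12
CG = −√(1/12) = -0.288675

−√(1/12) ≈ -0.288675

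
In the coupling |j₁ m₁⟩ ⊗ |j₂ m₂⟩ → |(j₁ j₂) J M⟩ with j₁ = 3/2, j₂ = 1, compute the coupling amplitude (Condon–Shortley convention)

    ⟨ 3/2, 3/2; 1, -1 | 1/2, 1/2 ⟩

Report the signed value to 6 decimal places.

+0.707107

√[2·2!1!0!/4! · 3!0!0!2!1!0!] = √(2)
  +(−1)^0/∏(0,2,0,0,1,0)! = 1/2  (running 1/2)
⟨..|..⟩ = √(2)·(1/2) = +0.707107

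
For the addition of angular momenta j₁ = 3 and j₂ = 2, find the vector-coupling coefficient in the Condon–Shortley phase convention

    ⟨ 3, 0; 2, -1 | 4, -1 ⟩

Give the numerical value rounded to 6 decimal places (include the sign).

triangle: 1!*5!*3!/10! = 720/3628800
(j±m)!: 3!*3!*1!*3!*3!*5! = 155520
prefactor² = (2J+1)*Δ*N² = 1944/7
  k=0: +1/(0!*1!*3!*1!*2!*2!) = 1/24
  k=1: −1/(1!*0!*2!*0!*3!*3!) = -1/72
Σ = 1/36  ⇒  CG² = 1944/7*1/36² = 3/14
CG = +√(3/14) = +0.462910

+0.462910  (= +√(3/14))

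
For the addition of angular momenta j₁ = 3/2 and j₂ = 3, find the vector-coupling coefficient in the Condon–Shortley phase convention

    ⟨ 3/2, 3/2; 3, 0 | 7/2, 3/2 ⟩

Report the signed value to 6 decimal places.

+0.690066

√[8·1!2!5!/9! · 3!0!3!3!5!2!] = √(1920/7)
  +(−1)^0/∏(0,1,0,3,2,2)! = 1/24  (running 1/24)
⟨..|..⟩ = √(1920/7)·(1/24) = +0.690066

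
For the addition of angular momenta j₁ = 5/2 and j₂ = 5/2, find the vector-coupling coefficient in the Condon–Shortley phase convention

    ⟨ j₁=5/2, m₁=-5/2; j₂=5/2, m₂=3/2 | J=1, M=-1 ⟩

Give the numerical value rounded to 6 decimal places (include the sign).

j₁+j₂−J=4  J+j₁−j₂=1  J−j₁+j₂=1  j₁+j₂+J+1=7
(j₁±m₁, j₂±m₂, J±M) = (0,5,4,1,0,2)
P² = 576/7
sum k=4..4:
  [4] +1/24 = 1/24
S = 1/24
C² = P²·S² = 1/7 ; C = +0.377964

+√(1/7) = +0.377964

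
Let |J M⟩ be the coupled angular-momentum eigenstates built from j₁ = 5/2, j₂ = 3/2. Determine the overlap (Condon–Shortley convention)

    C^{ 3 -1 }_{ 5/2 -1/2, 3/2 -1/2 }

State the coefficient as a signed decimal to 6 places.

triangle: 1!×4!×2!/8! = 48/40320
(j±m)!: 2!×3!×1!×2!×2!×4! = 1152
prefactor² = (2J+1)×Δ×N² = 48/5
  k=0: +1/(0!×1!×3!×1!×1!×1!) = 1/6
  k=1: −1/(1!×0!×2!×0!×2!×2!) = -1/8
Σ = 1/24  ⇒  CG² = 48/5×1/24² = 1/60
CG = +√(1/60) = +0.129099

+0.129099  (= +√(1/60))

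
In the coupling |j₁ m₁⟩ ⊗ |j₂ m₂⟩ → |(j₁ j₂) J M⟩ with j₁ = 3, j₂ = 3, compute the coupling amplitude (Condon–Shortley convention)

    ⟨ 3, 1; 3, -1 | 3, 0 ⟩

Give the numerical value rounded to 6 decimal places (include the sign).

−√(1/6) ≈ -0.408248

triangle: 3!·3!·3!/10! = 216/3628800
(j±m)!: 4!·2!·2!·4!·3!·3! = 82944
prefactor² = (2J+1)·Δ·N² = 864/25
  k=0: +1/(0!·3!·2!·2!·1!·1!) = 1/24
  k=1: −1/(1!·2!·1!·1!·2!·2!) = -1/8
  k=2: +1/(2!·1!·0!·0!·3!·3!) = 1/72
Σ = -5/72  ⇒  CG² = 864/25·(-5/72)² = 1/6
CG = −√(1/6) = -0.408248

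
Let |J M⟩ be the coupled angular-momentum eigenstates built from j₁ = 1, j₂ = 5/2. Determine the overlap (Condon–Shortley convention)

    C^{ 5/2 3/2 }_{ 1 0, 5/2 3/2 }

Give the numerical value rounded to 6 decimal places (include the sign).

-0.507093

j₁+j₂−J=1  J+j₁−j₂=1  J−j₁+j₂=4  j₁+j₂+J+1=7
(j₁±m₁, j₂±m₂, J±M) = (1,1,4,1,4,1)
P² = 576/35
sum k=0..1:
  [0] +1/24 = 1/24
  [1] −1/6 = -1/6
S = -1/8
C² = P²·S² = 9/35 ; C = -0.507093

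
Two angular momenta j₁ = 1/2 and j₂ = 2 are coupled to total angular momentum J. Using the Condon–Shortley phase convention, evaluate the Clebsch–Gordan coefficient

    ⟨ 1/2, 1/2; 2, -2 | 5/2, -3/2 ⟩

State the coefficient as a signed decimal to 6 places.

+√(1/5) ≈ +0.447214

√[6·0!1!4!/6! · 1!0!0!4!1!4!] = √(576/5)
  +(−1)^0/∏(0,0,0,0,1,4)! = 1/24  (running 1/24)
⟨..|..⟩ = √(576/5)·(1/24) = +0.447214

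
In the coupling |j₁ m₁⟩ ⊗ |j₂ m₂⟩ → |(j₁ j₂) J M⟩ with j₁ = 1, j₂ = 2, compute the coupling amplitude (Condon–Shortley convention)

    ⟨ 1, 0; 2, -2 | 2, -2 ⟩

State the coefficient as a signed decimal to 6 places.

triangle: 1!*1!*3!/6! = 6/720
(j±m)!: 1!*1!*0!*4!*0!*4! = 576
prefactor² = (2J+1)*Δ*N² = 24
  k=0: +1/(0!*1!*1!*0!*0!*3!) = 1/6
Σ = 1/6  ⇒  CG² = 24*1/6² = 2/3
CG = +√(2/3) = +0.816497

+√(2/3) = +0.816497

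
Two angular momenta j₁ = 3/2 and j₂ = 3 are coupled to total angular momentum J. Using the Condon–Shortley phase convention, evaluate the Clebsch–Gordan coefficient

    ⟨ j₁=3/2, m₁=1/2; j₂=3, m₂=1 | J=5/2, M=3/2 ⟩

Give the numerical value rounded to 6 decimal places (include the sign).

triangle: 2!*1!*4!/8! = 48/40320
(j±m)!: 2!*1!*4!*2!*4!*1! = 2304
prefactor² = (2J+1)*Δ*N² = 576/35
  k=0: +1/(0!*2!*1!*4!*0!*0!) = 1/48
  k=1: −1/(1!*1!*0!*3!*1!*1!) = -1/6
Σ = -7/48  ⇒  CG² = 576/35*(-7/48)² = 7/20
CG = −√(7/20) = -0.591608

−√(7/20) ≈ -0.591608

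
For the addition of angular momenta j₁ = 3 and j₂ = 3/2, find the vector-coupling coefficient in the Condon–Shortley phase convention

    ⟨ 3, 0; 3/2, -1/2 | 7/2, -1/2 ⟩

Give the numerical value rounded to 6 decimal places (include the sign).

triangle: 1!*5!*2!/9! = 240/362880
(j±m)!: 3!*3!*1!*2!*3!*4! = 10368
prefactor² = (2J+1)*Δ*N² = 384/7
  k=0: +1/(0!*1!*3!*1!*2!*1!) = 1/12
  k=1: −1/(1!*0!*2!*0!*3!*2!) = -1/24
Σ = 1/24  ⇒  CG² = 384/7*1/24² = 2/21
CG = +√(2/21) = +0.308607

+0.308607  (= +√(2/21))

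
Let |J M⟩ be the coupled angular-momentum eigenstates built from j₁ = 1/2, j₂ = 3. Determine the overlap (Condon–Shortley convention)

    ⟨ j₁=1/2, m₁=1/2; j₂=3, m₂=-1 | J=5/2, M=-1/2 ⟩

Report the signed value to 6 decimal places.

+√(4/7) ≈ +0.755929

√[6·1!0!5!/7! · 1!0!2!4!2!3!] = √(576/7)
  +(−1)^0/∏(0,1,0,2,0,3)! = 1/12  (running 1/12)
⟨..|..⟩ = √(576/7)·(1/12) = +0.755929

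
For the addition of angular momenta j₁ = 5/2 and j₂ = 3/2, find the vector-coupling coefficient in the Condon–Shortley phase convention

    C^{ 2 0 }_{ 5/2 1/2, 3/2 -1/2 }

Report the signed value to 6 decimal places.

-0.267261  (= −√(1/14))

√[5·2!3!1!/7! · 3!2!1!2!2!2!] = √(8/7)
  +(−1)^0/∏(0,2,2,1,1,0)! = 1/4  (running 1/4)
  +(−1)^1/∏(1,1,1,0,2,1)! = -1/2  (running -1/4)
⟨..|..⟩ = √(8/7)·(-1/4) = -0.267261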